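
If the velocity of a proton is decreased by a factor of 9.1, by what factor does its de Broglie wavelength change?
The wavelength increases by a factor of 9.1.

From λ = h/(mv), the wavelength is inversely proportional to velocity:

λ ∝ 1/v

If v → v/9.1, then λ → 9.1λ

When velocity is decreased by a factor of 9.1, the wavelength increases by a factor of 9.1.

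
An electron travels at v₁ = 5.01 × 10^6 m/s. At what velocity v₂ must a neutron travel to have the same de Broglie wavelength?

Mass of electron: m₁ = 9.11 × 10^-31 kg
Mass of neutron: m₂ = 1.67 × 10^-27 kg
v₂ = 2.73 × 10^3 m/s

For equal de Broglie wavelengths: λ₁ = λ₂

h/(m₁v₁) = h/(m₂v₂)
m₁v₁ = m₂v₂
v₂ = v₁ · (m₁/m₂)

v₂ = 5.01 × 10^6 m/s × (9.11 × 10^-31 kg / 1.67 × 10^-27 kg)
v₂ = 2.73 × 10^3 m/s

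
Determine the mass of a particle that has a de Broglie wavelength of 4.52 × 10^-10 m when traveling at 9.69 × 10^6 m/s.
1.51 × 10^-31 kg

From the de Broglie relation λ = h/(mv), we solve for m:

m = h/(λv)
m = (6.626 × 10^-34 J·s) / (4.52 × 10^-10 m × 9.69 × 10^6 m/s)
m = 1.51 × 10^-31 kg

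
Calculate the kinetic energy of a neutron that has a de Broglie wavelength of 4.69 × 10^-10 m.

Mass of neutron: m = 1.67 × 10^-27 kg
5.98 × 10^-22 J (or 3.73 × 10^-3 eV)

From λ = h/√(2mKE), we solve for KE:

λ² = h²/(2mKE)
KE = h²/(2mλ²)
KE = (6.626 × 10^-34 J·s)² / (2 × 1.67 × 10^-27 kg × (4.69 × 10^-10 m)²)
KE = 5.98 × 10^-22 J
KE = 3.73 × 10^-3 eV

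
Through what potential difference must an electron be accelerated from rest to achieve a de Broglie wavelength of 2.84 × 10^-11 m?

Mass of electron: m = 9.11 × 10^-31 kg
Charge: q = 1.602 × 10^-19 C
1.86 × 10^3 V

From λ = h/√(2mqV), we solve for V:

λ² = h²/(2mqV)
V = h²/(2mqλ²)
V = (6.626 × 10^-34 J·s)² / (2 × 9.11 × 10^-31 kg × 1.602 × 10^-19 C × (2.84 × 10^-11 m)²)
V = 1.86 × 10^3 V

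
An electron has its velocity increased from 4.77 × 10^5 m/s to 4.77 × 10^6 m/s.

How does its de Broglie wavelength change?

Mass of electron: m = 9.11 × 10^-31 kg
The wavelength decreases by a factor of 10.

Using λ = h/(mv):

Initial wavelength: λ₁ = h/(mv₁) = 1.52 × 10^-9 m
Final wavelength: λ₂ = h/(mv₂) = 1.52 × 10^-10 m

Since λ ∝ 1/v, when velocity increases by a factor of 10, the wavelength decreases by a factor of 10.

λ₂/λ₁ = v₁/v₂ = 1/10

The wavelength decreases by a factor of 10.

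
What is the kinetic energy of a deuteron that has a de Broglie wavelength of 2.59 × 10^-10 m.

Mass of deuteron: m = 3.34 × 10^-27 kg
9.80 × 10^-22 J (or 6.12 × 10^-3 eV)

From λ = h/√(2mKE), we solve for KE:

λ² = h²/(2mKE)
KE = h²/(2mλ²)
KE = (6.626 × 10^-34 J·s)² / (2 × 3.34 × 10^-27 kg × (2.59 × 10^-10 m)²)
KE = 9.80 × 10^-22 J
KE = 6.12 × 10^-3 eV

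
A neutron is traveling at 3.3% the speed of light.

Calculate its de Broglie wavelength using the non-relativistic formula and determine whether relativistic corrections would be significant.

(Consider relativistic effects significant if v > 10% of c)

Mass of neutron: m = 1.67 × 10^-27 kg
No, relativistic corrections are not needed.

Using the non-relativistic de Broglie formula λ = h/(mv):

v = 3.3% × c = 9.893 × 10^6 m/s

λ = h/(mv)
λ = (6.626 × 10^-34 J·s) / (1.67 × 10^-27 kg × 9.893 × 10^6 m/s)
λ = 4.01 × 10^-14 m

Since v = 3.3% of c < 10% of c, relativistic corrections are NOT significant and this non-relativistic result is a good approximation.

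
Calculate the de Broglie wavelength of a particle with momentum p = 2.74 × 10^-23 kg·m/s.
2.42 × 10^-11 m

Using the de Broglie relation λ = h/p:

λ = h/p
λ = (6.626 × 10^-34 J·s) / (2.74 × 10^-23 kg·m/s)
λ = 2.42 × 10^-11 m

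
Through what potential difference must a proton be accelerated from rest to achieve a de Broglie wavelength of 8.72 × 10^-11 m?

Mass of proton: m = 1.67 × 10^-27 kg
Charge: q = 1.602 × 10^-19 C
1.08 × 10^-1 V

From λ = h/√(2mqV), we solve for V:

λ² = h²/(2mqV)
V = h²/(2mqλ²)
V = (6.626 × 10^-34 J·s)² / (2 × 1.67 × 10^-27 kg × 1.602 × 10^-19 C × (8.72 × 10^-11 m)²)
V = 1.08 × 10^-1 V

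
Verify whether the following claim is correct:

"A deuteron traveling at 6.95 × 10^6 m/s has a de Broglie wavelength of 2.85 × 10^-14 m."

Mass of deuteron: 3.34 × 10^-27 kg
True

The claim is correct.

Using λ = h/(mv):
λ = (6.626 × 10^-34 J·s) / (3.34 × 10^-27 kg × 6.95 × 10^6 m/s)
λ = 2.85 × 10^-14 m

This matches the claimed value.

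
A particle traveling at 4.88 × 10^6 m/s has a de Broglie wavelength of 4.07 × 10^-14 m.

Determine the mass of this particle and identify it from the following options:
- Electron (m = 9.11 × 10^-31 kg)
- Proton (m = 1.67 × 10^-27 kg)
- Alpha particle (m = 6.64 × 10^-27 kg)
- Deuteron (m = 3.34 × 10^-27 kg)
The particle is a deuteron.

From λ = h/(mv), solve for mass:

m = h/(λv)
m = (6.626 × 10^-34 J·s) / (4.07 × 10^-14 m × 4.88 × 10^6 m/s)
m = 3.34 × 10^-27 kg

Comparing with the listed masses, this is closest to a deuteron.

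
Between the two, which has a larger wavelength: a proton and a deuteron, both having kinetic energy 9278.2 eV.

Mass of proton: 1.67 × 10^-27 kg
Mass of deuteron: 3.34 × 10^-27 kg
The proton has the longer wavelength.

Using λ = h/√(2mKE):

For proton: λ₁ = h/√(2m₁KE) = 2.97 × 10^-13 m
For deuteron: λ₂ = h/√(2m₂KE) = 2.10 × 10^-13 m

Since λ ∝ 1/√m at constant kinetic energy, the lighter particle has the longer wavelength.

The proton has the longer de Broglie wavelength.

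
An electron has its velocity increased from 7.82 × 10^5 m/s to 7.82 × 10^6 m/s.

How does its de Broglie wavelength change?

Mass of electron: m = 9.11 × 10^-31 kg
The wavelength decreases by a factor of 10.

Using λ = h/(mv):

Initial wavelength: λ₁ = h/(mv₁) = 9.30 × 10^-10 m
Final wavelength: λ₂ = h/(mv₂) = 9.30 × 10^-11 m

Since λ ∝ 1/v, when velocity increases by a factor of 10, the wavelength decreases by a factor of 10.

λ₂/λ₁ = v₁/v₂ = 1/10

The wavelength decreases by a factor of 10.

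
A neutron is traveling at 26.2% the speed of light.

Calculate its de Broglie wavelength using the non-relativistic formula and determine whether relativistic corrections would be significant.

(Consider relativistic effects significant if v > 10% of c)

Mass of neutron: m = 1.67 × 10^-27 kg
Yes, relativistic corrections are needed.

Using the non-relativistic de Broglie formula λ = h/(mv):

v = 26.2% × c = 7.855 × 10^7 m/s

λ = h/(mv)
λ = (6.626 × 10^-34 J·s) / (1.67 × 10^-27 kg × 7.855 × 10^7 m/s)
λ = 5.05 × 10^-15 m

Since v = 26.2% of c > 10% of c, relativistic corrections ARE significant and the actual wavelength would differ from this non-relativistic estimate.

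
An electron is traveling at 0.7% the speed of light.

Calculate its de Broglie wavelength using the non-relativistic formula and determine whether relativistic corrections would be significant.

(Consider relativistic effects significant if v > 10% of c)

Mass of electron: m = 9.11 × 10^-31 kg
No, relativistic corrections are not needed.

Using the non-relativistic de Broglie formula λ = h/(mv):

v = 0.7% × c = 2.099 × 10^6 m/s

λ = h/(mv)
λ = (6.626 × 10^-34 J·s) / (9.11 × 10^-31 kg × 2.099 × 10^6 m/s)
λ = 3.47 × 10^-10 m

Since v = 0.7% of c < 10% of c, relativistic corrections are NOT significant and this non-relativistic result is a good approximation.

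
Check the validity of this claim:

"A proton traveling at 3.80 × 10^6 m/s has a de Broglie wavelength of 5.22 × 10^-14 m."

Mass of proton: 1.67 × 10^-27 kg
False

The claim is incorrect.

Using λ = h/(mv):
λ = (6.626 × 10^-34 J·s) / (1.67 × 10^-27 kg × 3.80 × 10^6 m/s)
λ = 1.04 × 10^-13 m

The actual wavelength differs from the claimed 5.22 × 10^-14 m.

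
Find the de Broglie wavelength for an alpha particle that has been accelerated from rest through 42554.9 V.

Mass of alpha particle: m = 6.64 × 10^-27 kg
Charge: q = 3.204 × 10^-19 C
4.92 × 10^-14 m

When a particle is accelerated through voltage V, it gains kinetic energy KE = qV.

The de Broglie wavelength is then λ = h/√(2mqV):

λ = h/√(2mqV)
λ = (6.626 × 10^-34 J·s) / √(2 × 6.64 × 10^-27 kg × 3.204 × 10^-19 C × 42554.9 V)
λ = 4.92 × 10^-14 m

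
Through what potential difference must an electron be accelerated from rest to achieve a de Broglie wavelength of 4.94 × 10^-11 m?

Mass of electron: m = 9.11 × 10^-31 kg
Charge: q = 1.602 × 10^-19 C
616 V

From λ = h/√(2mqV), we solve for V:

λ² = h²/(2mqV)
V = h²/(2mqλ²)
V = (6.626 × 10^-34 J·s)² / (2 × 9.11 × 10^-31 kg × 1.602 × 10^-19 C × (4.94 × 10^-11 m)²)
V = 616 V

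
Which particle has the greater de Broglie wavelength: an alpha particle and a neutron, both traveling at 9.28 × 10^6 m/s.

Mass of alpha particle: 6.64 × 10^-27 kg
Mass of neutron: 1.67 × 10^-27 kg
The neutron has the longer wavelength.

Using λ = h/(mv), since both particles have the same velocity, the wavelength depends only on mass.

For alpha particle: λ₁ = h/(m₁v) = 1.08 × 10^-14 m
For neutron: λ₂ = h/(m₂v) = 4.28 × 10^-14 m

Since λ ∝ 1/m at constant velocity, the lighter particle has the longer wavelength.

The neutron has the longer de Broglie wavelength.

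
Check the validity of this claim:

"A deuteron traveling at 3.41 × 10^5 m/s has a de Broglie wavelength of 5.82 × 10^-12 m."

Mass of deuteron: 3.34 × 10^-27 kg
False

The claim is incorrect.

Using λ = h/(mv):
λ = (6.626 × 10^-34 J·s) / (3.34 × 10^-27 kg × 3.41 × 10^5 m/s)
λ = 5.82 × 10^-13 m

The actual wavelength differs from the claimed 5.82 × 10^-12 m.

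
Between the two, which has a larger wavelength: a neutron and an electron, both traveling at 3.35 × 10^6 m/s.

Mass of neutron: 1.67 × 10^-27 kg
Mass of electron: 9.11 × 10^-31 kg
The electron has the longer wavelength.

Using λ = h/(mv), since both particles have the same velocity, the wavelength depends only on mass.

For neutron: λ₁ = h/(m₁v) = 1.18 × 10^-13 m
For electron: λ₂ = h/(m₂v) = 2.17 × 10^-10 m

Since λ ∝ 1/m at constant velocity, the lighter particle has the longer wavelength.

The electron has the longer de Broglie wavelength.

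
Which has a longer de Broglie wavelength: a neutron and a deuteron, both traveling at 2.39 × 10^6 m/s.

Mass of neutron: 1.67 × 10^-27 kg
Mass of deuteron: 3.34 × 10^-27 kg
The neutron has the longer wavelength.

Using λ = h/(mv), since both particles have the same velocity, the wavelength depends only on mass.

For neutron: λ₁ = h/(m₁v) = 1.66 × 10^-13 m
For deuteron: λ₂ = h/(m₂v) = 8.30 × 10^-14 m

Since λ ∝ 1/m at constant velocity, the lighter particle has the longer wavelength.

The neutron has the longer de Broglie wavelength.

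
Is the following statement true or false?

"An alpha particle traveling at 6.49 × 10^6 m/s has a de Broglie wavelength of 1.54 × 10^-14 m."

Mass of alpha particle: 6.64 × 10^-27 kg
True

The claim is correct.

Using λ = h/(mv):
λ = (6.626 × 10^-34 J·s) / (6.64 × 10^-27 kg × 6.49 × 10^6 m/s)
λ = 1.54 × 10^-14 m

This matches the claimed value.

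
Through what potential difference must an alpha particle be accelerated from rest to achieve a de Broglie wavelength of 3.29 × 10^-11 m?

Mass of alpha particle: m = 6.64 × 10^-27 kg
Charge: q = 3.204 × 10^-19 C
9.53 × 10^-2 V

From λ = h/√(2mqV), we solve for V:

λ² = h²/(2mqV)
V = h²/(2mqλ²)
V = (6.626 × 10^-34 J·s)² / (2 × 6.64 × 10^-27 kg × 3.204 × 10^-19 C × (3.29 × 10^-11 m)²)
V = 9.53 × 10^-2 V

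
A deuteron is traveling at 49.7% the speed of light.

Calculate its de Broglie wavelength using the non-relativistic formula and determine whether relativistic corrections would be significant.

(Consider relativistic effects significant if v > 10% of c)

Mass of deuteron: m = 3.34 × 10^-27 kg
Yes, relativistic corrections are needed.

Using the non-relativistic de Broglie formula λ = h/(mv):

v = 49.7% × c = 1.490 × 10^8 m/s

λ = h/(mv)
λ = (6.626 × 10^-34 J·s) / (3.34 × 10^-27 kg × 1.490 × 10^8 m/s)
λ = 1.33 × 10^-15 m

Since v = 49.7% of c > 10% of c, relativistic corrections ARE significant and the actual wavelength would differ from this non-relativistic estimate.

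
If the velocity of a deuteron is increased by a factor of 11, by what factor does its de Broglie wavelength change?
The wavelength decreases by a factor of 11.

From λ = h/(mv), the wavelength is inversely proportional to velocity:

λ ∝ 1/v

If v → 11v, then λ → λ/11

When velocity is increased by a factor of 11, the wavelength decreases by a factor of 11.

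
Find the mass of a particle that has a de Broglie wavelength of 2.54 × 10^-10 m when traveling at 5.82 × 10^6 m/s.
4.48 × 10^-31 kg

From the de Broglie relation λ = h/(mv), we solve for m:

m = h/(λv)
m = (6.626 × 10^-34 J·s) / (2.54 × 10^-10 m × 5.82 × 10^6 m/s)
m = 4.48 × 10^-31 kg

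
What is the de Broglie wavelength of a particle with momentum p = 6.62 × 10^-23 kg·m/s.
1.00 × 10^-11 m

Using the de Broglie relation λ = h/p:

λ = h/p
λ = (6.626 × 10^-34 J·s) / (6.62 × 10^-23 kg·m/s)
λ = 1.00 × 10^-11 m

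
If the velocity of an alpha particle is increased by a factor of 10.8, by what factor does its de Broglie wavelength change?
The wavelength decreases by a factor of 10.8.

From λ = h/(mv), the wavelength is inversely proportional to velocity:

λ ∝ 1/v

If v → 10.8v, then λ → λ/10.8

When velocity is increased by a factor of 10.8, the wavelength decreases by a factor of 10.8.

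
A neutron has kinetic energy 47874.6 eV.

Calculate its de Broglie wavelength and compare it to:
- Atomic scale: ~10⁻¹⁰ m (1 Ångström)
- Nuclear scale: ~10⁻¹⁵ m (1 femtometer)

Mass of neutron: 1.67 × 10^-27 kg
λ = 1.31 × 10^-13 m, which is between nuclear and atomic scales.

Using λ = h/√(2mKE):

KE = 47874.6 eV = 7.670 × 10^-15 J

λ = h/√(2mKE)
λ = (6.626 × 10^-34 J·s) / √(2 × 1.67 × 10^-27 kg × 7.670 × 10^-15 J)
λ = 1.31 × 10^-13 m

Comparison:
- Atomic scale (10⁻¹⁰ m): λ is 0.0013× this size
- Nuclear scale (10⁻¹⁵ m): λ is 1.3e+02× this size

The wavelength is between nuclear and atomic scales.

This wavelength is appropriate for probing atomic structure but too large for nuclear physics experiments.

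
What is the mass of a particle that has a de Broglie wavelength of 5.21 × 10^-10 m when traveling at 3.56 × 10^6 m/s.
3.57 × 10^-31 kg

From the de Broglie relation λ = h/(mv), we solve for m:

m = h/(λv)
m = (6.626 × 10^-34 J·s) / (5.21 × 10^-10 m × 3.56 × 10^6 m/s)
m = 3.57 × 10^-31 kg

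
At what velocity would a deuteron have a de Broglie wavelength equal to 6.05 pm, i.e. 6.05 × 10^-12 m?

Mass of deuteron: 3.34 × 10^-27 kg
3.28 × 10^4 m/s

From λ = h/(mv), solve for v:

v = h/(mλ)
v = (6.626 × 10^-34 J·s) / (3.34 × 10^-27 kg × 6.05 × 10^-12 m)
v = 3.28 × 10^4 m/s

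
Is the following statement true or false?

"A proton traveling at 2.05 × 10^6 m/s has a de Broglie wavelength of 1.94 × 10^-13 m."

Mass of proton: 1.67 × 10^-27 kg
True

The claim is correct.

Using λ = h/(mv):
λ = (6.626 × 10^-34 J·s) / (1.67 × 10^-27 kg × 2.05 × 10^6 m/s)
λ = 1.94 × 10^-13 m

This matches the claimed value.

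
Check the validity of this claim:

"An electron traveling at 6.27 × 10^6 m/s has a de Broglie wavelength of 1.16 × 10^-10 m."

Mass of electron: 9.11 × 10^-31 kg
True

The claim is correct.

Using λ = h/(mv):
λ = (6.626 × 10^-34 J·s) / (9.11 × 10^-31 kg × 6.27 × 10^6 m/s)
λ = 1.16 × 10^-10 m

This matches the claimed value.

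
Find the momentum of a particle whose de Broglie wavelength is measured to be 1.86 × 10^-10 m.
3.56 × 10^-24 kg·m/s

From the de Broglie relation λ = h/p, we solve for p:

p = h/λ
p = (6.626 × 10^-34 J·s) / (1.86 × 10^-10 m)
p = 3.56 × 10^-24 kg·m/s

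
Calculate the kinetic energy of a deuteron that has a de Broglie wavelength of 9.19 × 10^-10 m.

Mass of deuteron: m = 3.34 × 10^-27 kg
7.78 × 10^-23 J (or 4.86 × 10^-4 eV)

From λ = h/√(2mKE), we solve for KE:

λ² = h²/(2mKE)
KE = h²/(2mλ²)
KE = (6.626 × 10^-34 J·s)² / (2 × 3.34 × 10^-27 kg × (9.19 × 10^-10 m)²)
KE = 7.78 × 10^-23 J
KE = 4.86 × 10^-4 eV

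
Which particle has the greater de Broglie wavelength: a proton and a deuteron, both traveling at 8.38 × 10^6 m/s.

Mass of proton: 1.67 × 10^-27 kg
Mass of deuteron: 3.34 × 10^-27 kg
The proton has the longer wavelength.

Using λ = h/(mv), since both particles have the same velocity, the wavelength depends only on mass.

For proton: λ₁ = h/(m₁v) = 4.73 × 10^-14 m
For deuteron: λ₂ = h/(m₂v) = 2.37 × 10^-14 m

Since λ ∝ 1/m at constant velocity, the lighter particle has the longer wavelength.

The proton has the longer de Broglie wavelength.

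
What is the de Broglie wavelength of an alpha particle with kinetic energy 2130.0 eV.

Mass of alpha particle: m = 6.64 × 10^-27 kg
3.11 × 10^-13 m

Using λ = h/√(2mKE):

First convert KE to Joules: KE = 2130.0 eV = 3.413 × 10^-16 J

λ = h/√(2mKE)
λ = (6.626 × 10^-34 J·s) / √(2 × 6.64 × 10^-27 kg × 3.413 × 10^-16 J)
λ = 3.11 × 10^-13 m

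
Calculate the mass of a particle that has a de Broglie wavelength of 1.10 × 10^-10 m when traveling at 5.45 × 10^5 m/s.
1.11 × 10^-29 kg

From the de Broglie relation λ = h/(mv), we solve for m:

m = h/(λv)
m = (6.626 × 10^-34 J·s) / (1.10 × 10^-10 m × 5.45 × 10^5 m/s)
m = 1.11 × 10^-29 kg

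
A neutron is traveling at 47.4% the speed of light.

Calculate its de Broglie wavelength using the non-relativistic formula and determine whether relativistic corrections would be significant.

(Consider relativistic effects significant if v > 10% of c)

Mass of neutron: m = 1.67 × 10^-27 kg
Yes, relativistic corrections are needed.

Using the non-relativistic de Broglie formula λ = h/(mv):

v = 47.4% × c = 1.421 × 10^8 m/s

λ = h/(mv)
λ = (6.626 × 10^-34 J·s) / (1.67 × 10^-27 kg × 1.421 × 10^8 m/s)
λ = 2.79 × 10^-15 m

Since v = 47.4% of c > 10% of c, relativistic corrections ARE significant and the actual wavelength would differ from this non-relativistic estimate.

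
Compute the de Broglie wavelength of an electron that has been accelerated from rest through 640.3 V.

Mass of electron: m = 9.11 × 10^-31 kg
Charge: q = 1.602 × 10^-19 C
4.85 × 10^-11 m

When a particle is accelerated through voltage V, it gains kinetic energy KE = qV.

The de Broglie wavelength is then λ = h/√(2mqV):

λ = h/√(2mqV)
λ = (6.626 × 10^-34 J·s) / √(2 × 9.11 × 10^-31 kg × 1.602 × 10^-19 C × 640.3 V)
λ = 4.85 × 10^-11 m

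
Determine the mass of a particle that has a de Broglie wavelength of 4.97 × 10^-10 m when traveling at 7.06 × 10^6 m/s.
1.89 × 10^-31 kg

From the de Broglie relation λ = h/(mv), we solve for m:

m = h/(λv)
m = (6.626 × 10^-34 J·s) / (4.97 × 10^-10 m × 7.06 × 10^6 m/s)
m = 1.89 × 10^-31 kg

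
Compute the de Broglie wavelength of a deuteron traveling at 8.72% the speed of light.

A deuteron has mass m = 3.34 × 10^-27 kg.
7.59 × 10^-15 m

Using the de Broglie relation λ = h/(mv):

v = 8.72% × c = 2.614 × 10^7 m/s

λ = h/(mv)
λ = (6.626 × 10^-34 J·s) / (3.34 × 10^-27 kg × 2.614 × 10^7 m/s)
λ = 7.59 × 10^-15 m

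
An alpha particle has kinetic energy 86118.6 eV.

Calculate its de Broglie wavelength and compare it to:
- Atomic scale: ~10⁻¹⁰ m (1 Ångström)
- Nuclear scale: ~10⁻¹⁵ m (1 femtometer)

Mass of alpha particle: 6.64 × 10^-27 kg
λ = 4.89 × 10^-14 m, which is between nuclear and atomic scales.

Using λ = h/√(2mKE):

KE = 86118.6 eV = 1.380 × 10^-14 J

λ = h/√(2mKE)
λ = (6.626 × 10^-34 J·s) / √(2 × 6.64 × 10^-27 kg × 1.380 × 10^-14 J)
λ = 4.89 × 10^-14 m

Comparison:
- Atomic scale (10⁻¹⁰ m): λ is 0.00049× this size
- Nuclear scale (10⁻¹⁵ m): λ is 49× this size

The wavelength is between nuclear and atomic scales.

This wavelength is appropriate for probing atomic structure but too large for nuclear physics experiments.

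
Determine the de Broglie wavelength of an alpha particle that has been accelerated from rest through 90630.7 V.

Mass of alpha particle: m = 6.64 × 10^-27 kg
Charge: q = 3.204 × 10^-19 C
3.37 × 10^-14 m

When a particle is accelerated through voltage V, it gains kinetic energy KE = qV.

The de Broglie wavelength is then λ = h/√(2mqV):

λ = h/√(2mqV)
λ = (6.626 × 10^-34 J·s) / √(2 × 6.64 × 10^-27 kg × 3.204 × 10^-19 C × 90630.7 V)
λ = 3.37 × 10^-14 m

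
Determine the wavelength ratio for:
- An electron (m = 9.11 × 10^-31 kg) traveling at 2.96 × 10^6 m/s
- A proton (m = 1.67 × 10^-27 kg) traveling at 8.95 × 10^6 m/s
λ₁/λ₂ = 5.54 × 10^3

Using λ = h/(mv):

λ₁ = h/(m₁v₁) = 2.46 × 10^-10 m
λ₂ = h/(m₂v₂) = 4.43 × 10^-14 m

Ratio λ₁/λ₂ = (m₂v₂)/(m₁v₁)
         = (1.67 × 10^-27 kg × 8.95 × 10^6 m/s) / (9.11 × 10^-31 kg × 2.96 × 10^6 m/s)
         = 5.54 × 10^3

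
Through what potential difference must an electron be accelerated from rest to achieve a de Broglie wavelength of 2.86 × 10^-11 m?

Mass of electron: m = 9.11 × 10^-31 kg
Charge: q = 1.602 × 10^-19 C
1.84 × 10^3 V

From λ = h/√(2mqV), we solve for V:

λ² = h²/(2mqV)
V = h²/(2mqλ²)
V = (6.626 × 10^-34 J·s)² / (2 × 9.11 × 10^-31 kg × 1.602 × 10^-19 C × (2.86 × 10^-11 m)²)
V = 1.84 × 10^3 V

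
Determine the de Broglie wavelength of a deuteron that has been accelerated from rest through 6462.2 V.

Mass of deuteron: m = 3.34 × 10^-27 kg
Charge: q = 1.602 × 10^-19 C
2.52 × 10^-13 m

When a particle is accelerated through voltage V, it gains kinetic energy KE = qV.

The de Broglie wavelength is then λ = h/√(2mqV):

λ = h/√(2mqV)
λ = (6.626 × 10^-34 J·s) / √(2 × 3.34 × 10^-27 kg × 1.602 × 10^-19 C × 6462.2 V)
λ = 2.52 × 10^-13 m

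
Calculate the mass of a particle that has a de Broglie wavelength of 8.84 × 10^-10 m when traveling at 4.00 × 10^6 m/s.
1.87 × 10^-31 kg

From the de Broglie relation λ = h/(mv), we solve for m:

m = h/(λv)
m = (6.626 × 10^-34 J·s) / (8.84 × 10^-10 m × 4.00 × 10^6 m/s)
m = 1.87 × 10^-31 kg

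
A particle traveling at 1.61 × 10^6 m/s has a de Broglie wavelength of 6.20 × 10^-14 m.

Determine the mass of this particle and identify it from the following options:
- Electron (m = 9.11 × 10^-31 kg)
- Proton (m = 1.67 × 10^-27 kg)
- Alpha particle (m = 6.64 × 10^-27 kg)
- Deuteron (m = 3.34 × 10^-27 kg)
The particle is an alpha particle.

From λ = h/(mv), solve for mass:

m = h/(λv)
m = (6.626 × 10^-34 J·s) / (6.20 × 10^-14 m × 1.61 × 10^6 m/s)
m = 6.64 × 10^-27 kg

Comparing with the listed masses, this is closest to an alpha particle.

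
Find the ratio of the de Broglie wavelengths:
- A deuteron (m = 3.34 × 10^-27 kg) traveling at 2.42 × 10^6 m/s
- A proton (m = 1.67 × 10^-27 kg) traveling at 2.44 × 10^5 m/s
λ₁/λ₂ = 0.0504

Using λ = h/(mv):

λ₁ = h/(m₁v₁) = 8.20 × 10^-14 m
λ₂ = h/(m₂v₂) = 1.63 × 10^-12 m

Ratio λ₁/λ₂ = (m₂v₂)/(m₁v₁)
         = (1.67 × 10^-27 kg × 2.44 × 10^5 m/s) / (3.34 × 10^-27 kg × 2.42 × 10^6 m/s)
         = 0.0504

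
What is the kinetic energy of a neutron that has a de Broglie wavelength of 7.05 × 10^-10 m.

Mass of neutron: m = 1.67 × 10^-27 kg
2.64 × 10^-22 J (or 1.65 × 10^-3 eV)

From λ = h/√(2mKE), we solve for KE:

λ² = h²/(2mKE)
KE = h²/(2mλ²)
KE = (6.626 × 10^-34 J·s)² / (2 × 1.67 × 10^-27 kg × (7.05 × 10^-10 m)²)
KE = 2.64 × 10^-22 J
KE = 1.65 × 10^-3 eV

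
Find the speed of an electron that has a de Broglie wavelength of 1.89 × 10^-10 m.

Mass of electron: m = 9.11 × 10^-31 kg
3.85 × 10^6 m/s

From the de Broglie relation λ = h/(mv), we solve for v:

v = h/(mλ)
v = (6.626 × 10^-34 J·s) / (9.11 × 10^-31 kg × 1.89 × 10^-10 m)
v = 3.85 × 10^6 m/s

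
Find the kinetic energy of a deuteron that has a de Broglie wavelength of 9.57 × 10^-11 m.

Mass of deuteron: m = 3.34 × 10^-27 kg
7.18 × 10^-21 J (or 0.0448 eV)

From λ = h/√(2mKE), we solve for KE:

λ² = h²/(2mKE)
KE = h²/(2mλ²)
KE = (6.626 × 10^-34 J·s)² / (2 × 3.34 × 10^-27 kg × (9.57 × 10^-11 m)²)
KE = 7.18 × 10^-21 J
KE = 0.0448 eV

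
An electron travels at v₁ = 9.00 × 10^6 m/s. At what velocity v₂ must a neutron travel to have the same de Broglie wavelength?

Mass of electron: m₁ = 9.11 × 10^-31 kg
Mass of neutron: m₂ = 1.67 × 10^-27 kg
v₂ = 4.91 × 10^3 m/s

For equal de Broglie wavelengths: λ₁ = λ₂

h/(m₁v₁) = h/(m₂v₂)
m₁v₁ = m₂v₂
v₂ = v₁ · (m₁/m₂)

v₂ = 9.00 × 10^6 m/s × (9.11 × 10^-31 kg / 1.67 × 10^-27 kg)
v₂ = 4.91 × 10^3 m/s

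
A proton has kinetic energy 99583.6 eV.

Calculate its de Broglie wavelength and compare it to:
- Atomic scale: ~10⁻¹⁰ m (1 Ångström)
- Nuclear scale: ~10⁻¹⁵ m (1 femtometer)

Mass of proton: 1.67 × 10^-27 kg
λ = 9.08 × 10^-14 m, which is between nuclear and atomic scales.

Using λ = h/√(2mKE):

KE = 99583.6 eV = 1.596 × 10^-14 J

λ = h/√(2mKE)
λ = (6.626 × 10^-34 J·s) / √(2 × 1.67 × 10^-27 kg × 1.596 × 10^-14 J)
λ = 9.08 × 10^-14 m

Comparison:
- Atomic scale (10⁻¹⁰ m): λ is 0.00091× this size
- Nuclear scale (10⁻¹⁵ m): λ is 91× this size

The wavelength is between nuclear and atomic scales.

This wavelength is appropriate for probing atomic structure but too large for nuclear physics experiments.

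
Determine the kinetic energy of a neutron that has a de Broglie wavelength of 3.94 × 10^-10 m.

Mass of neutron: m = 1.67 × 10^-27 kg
8.47 × 10^-22 J (or 5.29 × 10^-3 eV)

From λ = h/√(2mKE), we solve for KE:

λ² = h²/(2mKE)
KE = h²/(2mλ²)
KE = (6.626 × 10^-34 J·s)² / (2 × 1.67 × 10^-27 kg × (3.94 × 10^-10 m)²)
KE = 8.47 × 10^-22 J
KE = 5.29 × 10^-3 eV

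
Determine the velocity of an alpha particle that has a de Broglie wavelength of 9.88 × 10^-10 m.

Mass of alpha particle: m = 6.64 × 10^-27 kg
1.01 × 10^2 m/s

From the de Broglie relation λ = h/(mv), we solve for v:

v = h/(mλ)
v = (6.626 × 10^-34 J·s) / (6.64 × 10^-27 kg × 9.88 × 10^-10 m)
v = 1.01 × 10^2 m/s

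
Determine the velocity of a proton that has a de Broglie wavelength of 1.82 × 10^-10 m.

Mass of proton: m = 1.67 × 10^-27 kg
2.18 × 10^3 m/s

From the de Broglie relation λ = h/(mv), we solve for v:

v = h/(mλ)
v = (6.626 × 10^-34 J·s) / (1.67 × 10^-27 kg × 1.82 × 10^-10 m)
v = 2.18 × 10^3 m/s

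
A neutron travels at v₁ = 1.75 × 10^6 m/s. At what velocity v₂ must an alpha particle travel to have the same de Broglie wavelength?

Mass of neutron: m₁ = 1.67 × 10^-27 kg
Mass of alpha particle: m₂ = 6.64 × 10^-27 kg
v₂ = 4.40 × 10^5 m/s

For equal de Broglie wavelengths: λ₁ = λ₂

h/(m₁v₁) = h/(m₂v₂)
m₁v₁ = m₂v₂
v₂ = v₁ · (m₁/m₂)

v₂ = 1.75 × 10^6 m/s × (1.67 × 10^-27 kg / 6.64 × 10^-27 kg)
v₂ = 4.40 × 10^5 m/s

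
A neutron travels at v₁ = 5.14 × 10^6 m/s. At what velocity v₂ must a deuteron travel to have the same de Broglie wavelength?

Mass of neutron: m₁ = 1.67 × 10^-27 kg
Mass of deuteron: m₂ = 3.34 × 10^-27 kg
v₂ = 2.57 × 10^6 m/s

For equal de Broglie wavelengths: λ₁ = λ₂

h/(m₁v₁) = h/(m₂v₂)
m₁v₁ = m₂v₂
v₂ = v₁ · (m₁/m₂)

v₂ = 5.14 × 10^6 m/s × (1.67 × 10^-27 kg / 3.34 × 10^-27 kg)
v₂ = 2.57 × 10^6 m/s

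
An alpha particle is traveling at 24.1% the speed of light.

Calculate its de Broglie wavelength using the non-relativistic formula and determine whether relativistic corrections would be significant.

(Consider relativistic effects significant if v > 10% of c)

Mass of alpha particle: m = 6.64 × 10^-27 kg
Yes, relativistic corrections are needed.

Using the non-relativistic de Broglie formula λ = h/(mv):

v = 24.1% × c = 7.225 × 10^7 m/s

λ = h/(mv)
λ = (6.626 × 10^-34 J·s) / (6.64 × 10^-27 kg × 7.225 × 10^7 m/s)
λ = 1.38 × 10^-15 m

Since v = 24.1% of c > 10% of c, relativistic corrections ARE significant and the actual wavelength would differ from this non-relativistic estimate.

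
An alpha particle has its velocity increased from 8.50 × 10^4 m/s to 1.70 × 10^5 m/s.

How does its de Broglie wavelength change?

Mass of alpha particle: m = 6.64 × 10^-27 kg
The wavelength decreases by a factor of 2.

Using λ = h/(mv):

Initial wavelength: λ₁ = h/(mv₁) = 1.17 × 10^-12 m
Final wavelength: λ₂ = h/(mv₂) = 5.87 × 10^-13 m

Since λ ∝ 1/v, when velocity increases by a factor of 2, the wavelength decreases by a factor of 2.

λ₂/λ₁ = v₁/v₂ = 1/2

The wavelength decreases by a factor of 2.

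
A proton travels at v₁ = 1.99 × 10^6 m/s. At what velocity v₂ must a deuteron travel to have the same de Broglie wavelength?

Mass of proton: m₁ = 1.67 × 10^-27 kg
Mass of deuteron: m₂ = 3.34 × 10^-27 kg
v₂ = 9.95 × 10^5 m/s

For equal de Broglie wavelengths: λ₁ = λ₂

h/(m₁v₁) = h/(m₂v₂)
m₁v₁ = m₂v₂
v₂ = v₁ · (m₁/m₂)

v₂ = 1.99 × 10^6 m/s × (1.67 × 10^-27 kg / 3.34 × 10^-27 kg)
v₂ = 9.95 × 10^5 m/s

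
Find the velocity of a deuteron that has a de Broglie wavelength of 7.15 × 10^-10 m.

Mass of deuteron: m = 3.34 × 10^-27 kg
2.77 × 10^2 m/s

From the de Broglie relation λ = h/(mv), we solve for v:

v = h/(mλ)
v = (6.626 × 10^-34 J·s) / (3.34 × 10^-27 kg × 7.15 × 10^-10 m)
v = 2.77 × 10^2 m/s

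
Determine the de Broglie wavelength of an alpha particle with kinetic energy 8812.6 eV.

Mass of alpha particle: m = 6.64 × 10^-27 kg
1.53 × 10^-13 m

Using λ = h/√(2mKE):

First convert KE to Joules: KE = 8812.6 eV = 1.412 × 10^-15 J

λ = h/√(2mKE)
λ = (6.626 × 10^-34 J·s) / √(2 × 6.64 × 10^-27 kg × 1.412 × 10^-15 J)
λ = 1.53 × 10^-13 m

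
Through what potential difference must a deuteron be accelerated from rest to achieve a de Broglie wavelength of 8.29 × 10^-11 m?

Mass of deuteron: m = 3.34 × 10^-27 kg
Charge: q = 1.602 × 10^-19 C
5.97 × 10^-2 V

From λ = h/√(2mqV), we solve for V:

λ² = h²/(2mqV)
V = h²/(2mqλ²)
V = (6.626 × 10^-34 J·s)² / (2 × 3.34 × 10^-27 kg × 1.602 × 10^-19 C × (8.29 × 10^-11 m)²)
V = 5.97 × 10^-2 V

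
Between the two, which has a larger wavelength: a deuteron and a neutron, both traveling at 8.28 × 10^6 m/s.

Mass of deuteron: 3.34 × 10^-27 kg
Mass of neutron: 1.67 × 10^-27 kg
The neutron has the longer wavelength.

Using λ = h/(mv), since both particles have the same velocity, the wavelength depends only on mass.

For deuteron: λ₁ = h/(m₁v) = 2.40 × 10^-14 m
For neutron: λ₂ = h/(m₂v) = 4.79 × 10^-14 m

Since λ ∝ 1/m at constant velocity, the lighter particle has the longer wavelength.

The neutron has the longer de Broglie wavelength.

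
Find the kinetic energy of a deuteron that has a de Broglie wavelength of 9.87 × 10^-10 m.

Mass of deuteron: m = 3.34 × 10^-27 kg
6.75 × 10^-23 J (or 4.21 × 10^-4 eV)

From λ = h/√(2mKE), we solve for KE:

λ² = h²/(2mKE)
KE = h²/(2mλ²)
KE = (6.626 × 10^-34 J·s)² / (2 × 3.34 × 10^-27 kg × (9.87 × 10^-10 m)²)
KE = 6.75 × 10^-23 J
KE = 4.21 × 10^-4 eV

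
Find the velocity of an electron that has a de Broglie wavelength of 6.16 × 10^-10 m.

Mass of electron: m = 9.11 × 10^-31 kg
1.18 × 10^6 m/s

From the de Broglie relation λ = h/(mv), we solve for v:

v = h/(mλ)
v = (6.626 × 10^-34 J·s) / (9.11 × 10^-31 kg × 6.16 × 10^-10 m)
v = 1.18 × 10^6 m/s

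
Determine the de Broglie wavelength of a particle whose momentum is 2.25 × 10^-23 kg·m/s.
2.94 × 10^-11 m

Using the de Broglie relation λ = h/p:

λ = h/p
λ = (6.626 × 10^-34 J·s) / (2.25 × 10^-23 kg·m/s)
λ = 2.94 × 10^-11 m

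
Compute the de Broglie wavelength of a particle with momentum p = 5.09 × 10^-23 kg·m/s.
1.30 × 10^-11 m

Using the de Broglie relation λ = h/p:

λ = h/p
λ = (6.626 × 10^-34 J·s) / (5.09 × 10^-23 kg·m/s)
λ = 1.30 × 10^-11 m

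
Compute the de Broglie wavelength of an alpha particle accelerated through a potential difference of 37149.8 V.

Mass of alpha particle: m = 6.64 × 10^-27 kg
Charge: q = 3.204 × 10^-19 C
5.27 × 10^-14 m

When a particle is accelerated through voltage V, it gains kinetic energy KE = qV.

The de Broglie wavelength is then λ = h/√(2mqV):

λ = h/√(2mqV)
λ = (6.626 × 10^-34 J·s) / √(2 × 6.64 × 10^-27 kg × 3.204 × 10^-19 C × 37149.8 V)
λ = 5.27 × 10^-14 m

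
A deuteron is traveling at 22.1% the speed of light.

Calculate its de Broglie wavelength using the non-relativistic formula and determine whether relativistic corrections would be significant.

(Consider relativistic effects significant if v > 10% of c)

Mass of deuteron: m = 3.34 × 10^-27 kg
Yes, relativistic corrections are needed.

Using the non-relativistic de Broglie formula λ = h/(mv):

v = 22.1% × c = 6.625 × 10^7 m/s

λ = h/(mv)
λ = (6.626 × 10^-34 J·s) / (3.34 × 10^-27 kg × 6.625 × 10^7 m/s)
λ = 2.99 × 10^-15 m

Since v = 22.1% of c > 10% of c, relativistic corrections ARE significant and the actual wavelength would differ from this non-relativistic estimate.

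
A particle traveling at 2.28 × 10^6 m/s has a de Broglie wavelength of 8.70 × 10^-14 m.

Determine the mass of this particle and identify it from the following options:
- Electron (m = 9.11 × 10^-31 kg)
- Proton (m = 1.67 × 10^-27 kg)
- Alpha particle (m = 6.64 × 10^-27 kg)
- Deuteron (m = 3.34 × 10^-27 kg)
The particle is a deuteron.

From λ = h/(mv), solve for mass:

m = h/(λv)
m = (6.626 × 10^-34 J·s) / (8.70 × 10^-14 m × 2.28 × 10^6 m/s)
m = 3.34 × 10^-27 kg

Comparing with the listed masses, this is closest to a deuteron.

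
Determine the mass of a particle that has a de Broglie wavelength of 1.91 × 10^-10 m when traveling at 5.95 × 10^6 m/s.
5.83 × 10^-31 kg

From the de Broglie relation λ = h/(mv), we solve for m:

m = h/(λv)
m = (6.626 × 10^-34 J·s) / (1.91 × 10^-10 m × 5.95 × 10^6 m/s)
m = 5.83 × 10^-31 kg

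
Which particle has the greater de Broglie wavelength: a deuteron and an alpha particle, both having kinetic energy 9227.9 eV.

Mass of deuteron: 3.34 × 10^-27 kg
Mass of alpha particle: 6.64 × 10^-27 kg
The deuteron has the longer wavelength.

Using λ = h/√(2mKE):

For deuteron: λ₁ = h/√(2m₁KE) = 2.11 × 10^-13 m
For alpha particle: λ₂ = h/√(2m₂KE) = 1.50 × 10^-13 m

Since λ ∝ 1/√m at constant kinetic energy, the lighter particle has the longer wavelength.

The deuteron has the longer de Broglie wavelength.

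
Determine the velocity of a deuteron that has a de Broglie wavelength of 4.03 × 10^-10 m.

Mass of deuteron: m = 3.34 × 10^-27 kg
4.92 × 10^2 m/s

From the de Broglie relation λ = h/(mv), we solve for v:

v = h/(mλ)
v = (6.626 × 10^-34 J·s) / (3.34 × 10^-27 kg × 4.03 × 10^-10 m)
v = 4.92 × 10^2 m/s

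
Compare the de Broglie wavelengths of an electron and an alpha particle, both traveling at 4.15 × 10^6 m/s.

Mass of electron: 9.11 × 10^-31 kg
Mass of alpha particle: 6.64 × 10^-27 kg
The electron has the longer wavelength.

Using λ = h/(mv), since both particles have the same velocity, the wavelength depends only on mass.

For electron: λ₁ = h/(m₁v) = 1.75 × 10^-10 m
For alpha particle: λ₂ = h/(m₂v) = 2.40 × 10^-14 m

Since λ ∝ 1/m at constant velocity, the lighter particle has the longer wavelength.

The electron has the longer de Broglie wavelength.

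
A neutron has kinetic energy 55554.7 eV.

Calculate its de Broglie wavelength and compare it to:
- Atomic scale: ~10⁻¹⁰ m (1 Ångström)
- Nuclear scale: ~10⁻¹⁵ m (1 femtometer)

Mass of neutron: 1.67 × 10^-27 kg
λ = 1.22 × 10^-13 m, which is between nuclear and atomic scales.

Using λ = h/√(2mKE):

KE = 55554.7 eV = 8.901 × 10^-15 J

λ = h/√(2mKE)
λ = (6.626 × 10^-34 J·s) / √(2 × 1.67 × 10^-27 kg × 8.901 × 10^-15 J)
λ = 1.22 × 10^-13 m

Comparison:
- Atomic scale (10⁻¹⁰ m): λ is 0.0012× this size
- Nuclear scale (10⁻¹⁵ m): λ is 1.2e+02× this size

The wavelength is between nuclear and atomic scales.

This wavelength is appropriate for probing atomic structure but too large for nuclear physics experiments.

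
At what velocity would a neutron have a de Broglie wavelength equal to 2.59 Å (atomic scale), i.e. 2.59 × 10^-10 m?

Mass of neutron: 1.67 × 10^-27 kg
1.53 × 10^3 m/s

From λ = h/(mv), solve for v:

v = h/(mλ)
v = (6.626 × 10^-34 J·s) / (1.67 × 10^-27 kg × 2.59 × 10^-10 m)
v = 1.53 × 10^3 m/s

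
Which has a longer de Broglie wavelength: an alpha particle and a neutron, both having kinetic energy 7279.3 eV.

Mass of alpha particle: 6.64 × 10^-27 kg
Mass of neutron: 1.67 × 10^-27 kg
The neutron has the longer wavelength.

Using λ = h/√(2mKE):

For alpha particle: λ₁ = h/√(2m₁KE) = 1.68 × 10^-13 m
For neutron: λ₂ = h/√(2m₂KE) = 3.36 × 10^-13 m

Since λ ∝ 1/√m at constant kinetic energy, the lighter particle has the longer wavelength.

The neutron has the longer de Broglie wavelength.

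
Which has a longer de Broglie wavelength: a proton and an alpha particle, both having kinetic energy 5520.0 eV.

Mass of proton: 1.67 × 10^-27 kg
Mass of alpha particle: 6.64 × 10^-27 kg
The proton has the longer wavelength.

Using λ = h/√(2mKE):

For proton: λ₁ = h/√(2m₁KE) = 3.86 × 10^-13 m
For alpha particle: λ₂ = h/√(2m₂KE) = 1.93 × 10^-13 m

Since λ ∝ 1/√m at constant kinetic energy, the lighter particle has the longer wavelength.

The proton has the longer de Broglie wavelength.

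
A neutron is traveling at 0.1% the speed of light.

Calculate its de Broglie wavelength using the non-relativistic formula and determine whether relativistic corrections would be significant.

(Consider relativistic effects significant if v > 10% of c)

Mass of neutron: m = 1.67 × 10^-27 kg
No, relativistic corrections are not needed.

Using the non-relativistic de Broglie formula λ = h/(mv):

v = 0.1% × c = 2.998 × 10^5 m/s

λ = h/(mv)
λ = (6.626 × 10^-34 J·s) / (1.67 × 10^-27 kg × 2.998 × 10^5 m/s)
λ = 1.32 × 10^-12 m

Since v = 0.1% of c < 10% of c, relativistic corrections are NOT significant and this non-relativistic result is a good approximation.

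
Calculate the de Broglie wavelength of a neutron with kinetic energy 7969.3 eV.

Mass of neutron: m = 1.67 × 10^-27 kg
3.21 × 10^-13 m

Using λ = h/√(2mKE):

First convert KE to Joules: KE = 7969.3 eV = 1.277 × 10^-15 J

λ = h/√(2mKE)
λ = (6.626 × 10^-34 J·s) / √(2 × 1.67 × 10^-27 kg × 1.277 × 10^-15 J)
λ = 3.21 × 10^-13 m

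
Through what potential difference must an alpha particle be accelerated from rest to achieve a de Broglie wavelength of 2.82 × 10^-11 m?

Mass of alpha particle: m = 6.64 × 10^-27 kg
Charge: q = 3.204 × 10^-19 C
1.30 × 10^-1 V

From λ = h/√(2mqV), we solve for V:

λ² = h²/(2mqV)
V = h²/(2mqλ²)
V = (6.626 × 10^-34 J·s)² / (2 × 6.64 × 10^-27 kg × 3.204 × 10^-19 C × (2.82 × 10^-11 m)²)
V = 1.30 × 10^-1 V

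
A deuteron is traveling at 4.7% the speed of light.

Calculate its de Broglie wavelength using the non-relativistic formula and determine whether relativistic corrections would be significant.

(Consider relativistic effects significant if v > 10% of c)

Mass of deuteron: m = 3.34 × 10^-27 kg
No, relativistic corrections are not needed.

Using the non-relativistic de Broglie formula λ = h/(mv):

v = 4.7% × c = 1.409 × 10^7 m/s

λ = h/(mv)
λ = (6.626 × 10^-34 J·s) / (3.34 × 10^-27 kg × 1.409 × 10^7 m/s)
λ = 1.41 × 10^-14 m

Since v = 4.7% of c < 10% of c, relativistic corrections are NOT significant and this non-relativistic result is a good approximation.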